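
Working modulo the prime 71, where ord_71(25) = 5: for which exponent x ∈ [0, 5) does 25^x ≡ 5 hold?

Successive powers of 25 modulo 71:
  25^0=1  25^1=25  25^2=57  25^3=5
So 25^3 ≡ 5 (mod 71), giving x = 3.

3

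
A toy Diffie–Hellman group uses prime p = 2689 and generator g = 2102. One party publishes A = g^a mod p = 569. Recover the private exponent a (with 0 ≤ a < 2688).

Baby-step giant-step with m = ceil(sqrt(2688)) = 52.
Baby table (2102^j mod 2689 for j=0..51):
  0:1  1:2102  2:377  3:1888  4:2301  5:1880  6:1619  7:1553
  8:2649  9:1968  10:1054  11:2461  12:2075  13:92  14:2465  15:2416
  16:1600  17:1950  18:864  19:1053  20:359  21:1698  22:893  23:164
  24:536  25:2670  26:397  27:904  28:1774  29:1994  30:1926  31:1507
  32:72  33:760  34:254  35:1486  36:1643  37:910  38:941  39:1567
  40:2498  41:1868  42:596  43:2407  44:1505  45:1246  46:6  47:1856
  48:2262  49:572  50:361  51:524
Giant step factor: 2102^(-52) ≡ 2609 (mod 2689).
Scan 569·2609^i mod 2689 for i = 0, 1, …:
  i=0: 569   i=1: 193   i=2: 694   i=3: 949
  i=4: 2061   i=5: 1838   i=6: 855   i=7: 1514
  i=8: 2574   i=9: 1133     …   i=13: 1051
  i=14: 1968
Match at i=14, j=9: a = 14·52 + 9 = 737.

737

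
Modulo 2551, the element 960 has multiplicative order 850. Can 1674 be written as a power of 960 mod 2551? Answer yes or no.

no

1674 ∈ ⟨960⟩ iff 1674^850 ≡ 1 (mod 2551), since |⟨960⟩| = 850.
1674^850 mod 2551 = 50.
Since 50 ≠ 1, 1674 does not lie in the subgroup.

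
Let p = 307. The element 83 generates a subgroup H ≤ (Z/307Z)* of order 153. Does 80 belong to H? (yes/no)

80 ∈ ⟨83⟩ iff 80^153 ≡ 1 (mod 307), since |⟨83⟩| = 153.
80^153 mod 307 = 306.
Since 306 ≠ 1, 80 does not lie in the subgroup.

no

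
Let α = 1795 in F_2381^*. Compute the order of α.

140

The order of 1795 must divide p − 1 = 2380 = 2^2 · 5 · 7 · 17.
Divisors: 1, 2, 4, 5, 7, 10, 14, 17, 20, 28, 34, 35, 68, 70, 85, 119, 140, 170, 238, 340, 476, 595, 1190, 2380.
Check each in increasing order: 1795^1 ≡ 1795;  1795^2 ≡ 532;  1795^4 ≡ 2066;  1795^5 ≡ 1253;  1795^7 ≡ 2297;  1795^10 ≡ 930;  1795^14 ≡ 2294;  1795^17 ≡ 453;  1795^20 ≡ 597;  1795^28 ≡ 426;  1795^34 ≡ 443;  1795^35 ≡ 2312;  1795^68 ≡ 1007;  1795^70 ≡ 2380;  1795^85 ≡ 1400;  1795^119 ≡ 1140;  1795^140 ≡ 1.
Smallest exponent giving 1 is 140.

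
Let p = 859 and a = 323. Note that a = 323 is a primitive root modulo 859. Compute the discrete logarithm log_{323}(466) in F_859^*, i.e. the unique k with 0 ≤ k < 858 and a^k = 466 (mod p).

186

Baby-step giant-step with m = ceil(sqrt(858)) = 30.
Baby table (323^j mod 859 for j=0..29):
  0:1  1:323  2:390  3:556  4:57  5:372  6:755  7:768
  8:672  9:588  10:85  11:826  12:508  13:15  14:550  15:696
  16:609  17:855  18:426  19:158  20:353  21:631  22:230  23:416
  24:364  25:748  26:225  27:519  28:132  29:545
Giant step factor: 323^(-30) ≡ 272 (mod 859).
Scan 466·272^i mod 859 for i = 0, 1, …:
  i=0: 466   i=1: 479   i=2: 579   i=3: 291
  i=4: 124   i=5: 227   i=6: 755
Match at i=6, j=6: k = 6·30 + 6 = 186.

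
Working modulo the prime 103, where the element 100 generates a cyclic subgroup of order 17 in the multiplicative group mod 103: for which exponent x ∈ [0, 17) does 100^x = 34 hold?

16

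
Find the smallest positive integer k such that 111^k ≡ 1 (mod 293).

292

The order of 111 must divide p − 1 = 292 = 2^2 · 73.
Divisors: 1, 2, 4, 73, 146, 292.
Check each in increasing order: 111^1 ≡ 111;  111^2 ≡ 15;  111^4 ≡ 225;  111^73 ≡ 155;  111^146 ≡ 292;  111^292 ≡ 1.
Smallest exponent giving 1 is 292.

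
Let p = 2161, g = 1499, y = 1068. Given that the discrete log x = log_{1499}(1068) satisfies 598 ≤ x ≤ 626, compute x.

618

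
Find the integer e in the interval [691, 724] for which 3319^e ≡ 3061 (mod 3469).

Compute 3319^691 mod 3469 = 1819, then multiply by 3319 repeatedly:
  3319^691=1819  3319^692=1201  3319^693=238  3319^694=2459  3319^695=2333
  3319^696=419  3319^697=3061
Found 3061 at exponent 697.

697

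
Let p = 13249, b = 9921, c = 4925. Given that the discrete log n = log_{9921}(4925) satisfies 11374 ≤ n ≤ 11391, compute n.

11391

Compute 9921^11374 mod 13249 = 6771, then multiply by 9921 repeatedly:
  9921^11374=6771  9921^11375=2661  9921^11376=7773  9921^11377=6753  9921^11378=9569
  9921^11379=4964  9921^11380=1311  9921^11381=9162  9921^11382=8062  9921^11383=12138
  9921^11384=937  9921^11385=8428  9921^11386=12998  9921^11387=641  9921^11388=13090
  9921^11389=12441  9921^11390=12726  9921^11391=4925
Found 4925 at exponent 11391.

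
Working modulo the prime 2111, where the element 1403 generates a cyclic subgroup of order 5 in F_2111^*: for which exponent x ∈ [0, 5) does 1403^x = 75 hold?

3

Successive powers of 1403 modulo 2111:
  1403^0=1  1403^1=1403  1403^2=957  1403^3=75
So 1403^3 ≡ 75 (mod 2111), giving x = 3.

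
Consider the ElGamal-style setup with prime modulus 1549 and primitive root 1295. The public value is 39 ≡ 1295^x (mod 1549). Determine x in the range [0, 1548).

15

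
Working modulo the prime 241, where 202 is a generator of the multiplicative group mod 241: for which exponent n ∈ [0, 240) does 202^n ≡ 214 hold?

114

Baby-step giant-step with m = ceil(sqrt(240)) = 16.
Baby table (202^j mod 241 for j=0..15):
  0:1  1:202  2:75  3:208  4:82  5:176  6:125  7:186
  8:217  9:213  10:128  11:69  12:201  13:114  14:133  15:115
Giant step factor: 202^(-16) ≡ 100 (mod 241).
Scan 214·100^i mod 241 for i = 0, 1, …:
  i=0: 214   i=1: 192   i=2: 161   i=3: 194
  i=4: 120   i=5: 191   i=6: 61   i=7: 75
Match at i=7, j=2: n = 7·16 + 2 = 114.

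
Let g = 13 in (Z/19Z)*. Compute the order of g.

18

The order of 13 must divide p − 1 = 18 = 2 · 3^2.
Divisors: 1, 2, 3, 6, 9, 18.
Check each in increasing order: 13^1 ≡ 13;  13^2 ≡ 17;  13^3 ≡ 12;  13^6 ≡ 11;  13^9 ≡ 18;  13^18 ≡ 1.
Smallest exponent giving 1 is 18.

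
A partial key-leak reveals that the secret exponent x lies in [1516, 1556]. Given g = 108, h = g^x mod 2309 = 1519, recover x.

Compute 108^1516 mod 2309 = 703, then multiply by 108 repeatedly:
  108^1516=703  108^1517=2036  108^1518=533  108^1519=2148  108^1520=1084
  108^1521=1622  108^1522=2001  108^1523=1371  108^1524=292  108^1525=1519
Found 1519 at exponent 1525.

1525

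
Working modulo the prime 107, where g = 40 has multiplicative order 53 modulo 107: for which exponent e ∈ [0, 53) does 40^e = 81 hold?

Baby-step giant-step with m = ceil(sqrt(53)) = 8.
Baby table (40^j mod 107 for j=0..7):
  0:1  1:40  2:102  3:14  4:25  5:37  6:89  7:29
Giant step factor: 40^(-8) ≡ 44 (mod 107).
Scan 81·44^i mod 107 for i = 0, 1, …:
  i=0: 81   i=1: 33   i=2: 61   i=3: 9
  i=4: 75   i=5: 90   i=6: 1
Match at i=6, j=0: e = 6·8 + 0 = 48.

48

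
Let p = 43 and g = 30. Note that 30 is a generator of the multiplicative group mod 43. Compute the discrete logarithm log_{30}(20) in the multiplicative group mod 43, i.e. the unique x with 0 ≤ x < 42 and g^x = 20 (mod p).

11

Baby-step giant-step with m = ceil(sqrt(42)) = 7.
Baby table (30^j mod 43 for j=0..6):
  0:1  1:30  2:40  3:39  4:9  5:12  6:16
Giant step factor: 30^(-7) ≡ 37 (mod 43).
Scan 20·37^i mod 43 for i = 0, 1, …:
  i=0: 20   i=1: 9
Match at i=1, j=4: x = 1·7 + 4 = 11.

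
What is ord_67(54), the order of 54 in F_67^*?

The order of 54 must divide p − 1 = 66 = 2 · 3 · 11.
Divisors: 1, 2, 3, 6, 11, 22, 33, 66.
Check each in increasing order: 54^1 ≡ 54;  54^2 ≡ 35;  54^3 ≡ 14;  54^6 ≡ 62;  54^11 ≡ 29;  54^22 ≡ 37;  54^33 ≡ 1.
Smallest exponent giving 1 is 33.

33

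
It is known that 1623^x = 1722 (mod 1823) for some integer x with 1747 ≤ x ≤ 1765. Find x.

1755

Compute 1623^1747 mod 1823 = 1384, then multiply by 1623 repeatedly:
  1623^1747=1384  1623^1748=296  1623^1749=959  1623^1750=1438  1623^1751=434
  1623^1752=704  1623^1753=1394  1623^1754=119  1623^1755=1722
Found 1722 at exponent 1755.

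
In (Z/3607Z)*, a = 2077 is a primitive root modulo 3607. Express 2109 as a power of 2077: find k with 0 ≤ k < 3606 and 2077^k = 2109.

1315

Baby-step giant-step with m = ceil(sqrt(3606)) = 61.
Baby table (2077^j mod 3607 for j=0..60):
  0:1  1:2077  2:3564  3:864  4:1849  5:2525  6:3454  7:3242
  8:2972  9:1267  10:2056  11:3231  12:1767  13:1740  14:3373  15:927
  16:2848  17:3423  18:174  19:698  20:3339  21:2449  22:703  23:2903
  24:2234  25:1416  26:1327  27:431  28:651  29:3109  30:863  31:3379
  32:2568  33:2590  34:1393  35:447  36:1420  37:2421  38:259  39:500
  40:3291  41:142  42:2767  43:1108  44:50  45:2854  46:1457  47:3523
  48:2275  49:5  50:3171  51:3392  52:713  53:2031  54:1804  55:2842
  56:1782  57:432  58:2728  59:3066  60:1727
Giant step factor: 2077^(-61) ≡ 3271 (mod 3607).
Scan 2109·3271^i mod 3607 for i = 0, 1, …:
  i=0: 2109   i=1: 1955   i=2: 3201   i=3: 2957
  i=4: 1980   i=5: 2015   i=6: 1076   i=7: 2771
  i=8: 3157   i=9: 3313     …   i=20: 71
  i=21: 1393
Match at i=21, j=34: k = 21·61 + 34 = 1315.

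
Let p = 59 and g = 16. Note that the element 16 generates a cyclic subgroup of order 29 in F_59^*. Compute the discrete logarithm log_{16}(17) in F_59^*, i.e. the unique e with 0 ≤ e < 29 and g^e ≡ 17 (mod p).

Successive powers of 16 modulo 59:
  16^0=1  16^1=16  16^2=20  16^3=25  16^4=46  16^5=28
  16^6=35  16^7=29  16^8=51  16^9=49  16^10=17
So 16^10 ≡ 17 (mod 59), giving e = 10.

10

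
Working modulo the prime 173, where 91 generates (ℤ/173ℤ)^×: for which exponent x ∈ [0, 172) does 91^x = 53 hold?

123

Baby-step giant-step with m = ceil(sqrt(172)) = 14.
Baby table (91^j mod 173 for j=0..13):
  0:1  1:91  2:150  3:156  4:10  5:45  6:116  7:3
  8:100  9:104  10:122  11:30  12:135  13:2
Giant step factor: 91^(-14) ≡ 77 (mod 173).
Scan 53·77^i mod 173 for i = 0, 1, …:
  i=0: 53   i=1: 102   i=2: 69   i=3: 123
  i=4: 129   i=5: 72   i=6: 8   i=7: 97
  i=8: 30
Match at i=8, j=11: x = 8·14 + 11 = 123.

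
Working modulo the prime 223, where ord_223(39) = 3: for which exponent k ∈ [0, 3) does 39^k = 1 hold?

0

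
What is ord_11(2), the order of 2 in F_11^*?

The order of 2 must divide p − 1 = 10 = 2 · 5.
Divisors: 1, 2, 5, 10.
Check each in increasing order: 2^1 ≡ 2;  2^2 ≡ 4;  2^5 ≡ 10;  2^10 ≡ 1.
Smallest exponent giving 1 is 10.

10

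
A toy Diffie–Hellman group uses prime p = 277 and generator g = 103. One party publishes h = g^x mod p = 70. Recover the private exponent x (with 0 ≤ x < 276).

242

Baby-step giant-step with m = ceil(sqrt(276)) = 17.
Baby table (103^j mod 277 for j=0..16):
  0:1  1:103  2:83  3:239  4:241  5:170  6:59  7:260
  8:188  9:251  10:92  11:58  12:157  13:105  14:12  15:128
  16:165
Giant step factor: 103^(-17) ≡ 212 (mod 277).
Scan 70·212^i mod 277 for i = 0, 1, …:
  i=0: 70   i=1: 159   i=2: 191   i=3: 50
  i=4: 74   i=5: 176   i=6: 194   i=7: 132
  i=8: 7   i=9: 99     …   i=13: 73
  i=14: 241
Match at i=14, j=4: x = 14·17 + 4 = 242.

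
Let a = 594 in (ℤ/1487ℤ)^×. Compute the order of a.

743

The order of 594 must divide p − 1 = 1486 = 2 · 743.
Divisors: 1, 2, 743, 1486.
Check each in increasing order: 594^1 ≡ 594;  594^2 ≡ 417;  594^743 ≡ 1.
Smallest exponent giving 1 is 743.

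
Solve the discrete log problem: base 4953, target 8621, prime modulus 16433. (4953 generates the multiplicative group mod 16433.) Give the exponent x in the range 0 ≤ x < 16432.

13325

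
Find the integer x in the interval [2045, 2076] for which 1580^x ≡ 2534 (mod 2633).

2058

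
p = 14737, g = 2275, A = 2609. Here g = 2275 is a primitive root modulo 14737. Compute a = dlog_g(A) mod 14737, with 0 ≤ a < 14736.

12906

Baby-step giant-step with m = ceil(sqrt(14736)) = 122.
Baby table (2275^j mod 14737 for j=0..121):
  0:1  1:2275  2:2938  3:8089  4:10699  5:9438  6:14378  7:8547
  8:6322  9:13975  10:5416  11:1268  12:10985  13:11660  14:14637  15:8292
  16:940  17:1635  18:5901  19:14105  20:6426  21:46  22:1491  23:2515
  24:3669  25:5833  26:6775  27:12960  28:10000  29:10809  30:9159  31:13344
  32:14117  33:4252  34:5828  35:10137  36:13007  37:13766  38:1525  39:6180
  40:402  41:856  42:2116  43:9638  44:12531  45:6667  46:3052  47:2173
  48:6680  49:3153  50:10893  51:8678  52:9607  53:954  54:4011  55:2822
  56:9455  57:8842  58:14282  59:11202  60:4277  61:3755  62:9902  63:8914
  64:1238  65:1683  66:11942  67:7759  68:11536  69:12540  70:12405  71:20
  72:1289  73:14549  74:14410  75:7662  76:11916  77:7557  78:8833  79:8544
  80:14234  81:5161  82:10623  83:13382  84:12145  85:12737  86:3733  87:4063
  88:3226  89:124  90:2097  91:10624  92:920  93:346  94:6089  95:14432
  96:13501  97:2867  98:8671  99:8419  100:9862  101:6336  102:1614  103:2337
  104:11355  105:13401  106:11159  107:9611  108:10054  109:1026  110:5704  111:8040
  112:2383  113:12846  114:1179  115:91  116:707  117:2092  118:13986  119:967
  120:4112  121:11542
Giant step factor: 2275^(-122) ≡ 3774 (mod 14737).
Scan 2609·3774^i mod 14737 for i = 0, 1, …:
  i=0: 2609   i=1: 2050   i=2: 14512   i=3: 5596
  i=4: 1183   i=5: 14068   i=6: 9958   i=7: 2142
  i=8: 8032   i=9: 13496     …   i=104: 6349
  i=105: 13501
Match at i=105, j=96: a = 105·122 + 96 = 12906.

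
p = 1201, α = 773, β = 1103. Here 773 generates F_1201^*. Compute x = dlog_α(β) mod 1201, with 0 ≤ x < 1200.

56

Baby-step giant-step with m = ceil(sqrt(1200)) = 35.
Baby table (773^j mod 1201 for j=0..34):
  0:1  1:773  2:632  3:930  4:692  5:471  6:180  7:1025
  8:866  9:461  10:857  11:710  12:1174  13:747  14:951  15:111
  16:532  17:494  18:1145  19:1149  20:638  21:764  22:881  23:46
  24:729  25:248  26:745  27:606  28:48  29:1074  30:311  31:203
  32:789  33:990  34:233
Giant step factor: 773^(-35) ≡ 703 (mod 1201).
Scan 1103·703^i mod 1201 for i = 0, 1, …:
  i=0: 1103   i=1: 764
Match at i=1, j=21: x = 1·35 + 21 = 56.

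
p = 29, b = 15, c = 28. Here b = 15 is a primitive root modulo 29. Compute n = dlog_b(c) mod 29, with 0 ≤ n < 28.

14

Successive powers of 15 modulo 29:
  15^0=1  15^1=15  15^2=22  15^3=11  15^4=20  15^5=10
  15^6=5  15^7=17  15^8=23  15^9=26  15^10=13  15^11=21
  15^12=25  15^13=27  15^14=28
So 15^14 ≡ 28 (mod 29), giving n = 14.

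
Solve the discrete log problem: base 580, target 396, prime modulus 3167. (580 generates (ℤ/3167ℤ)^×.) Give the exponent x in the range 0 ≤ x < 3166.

Baby-step giant-step with m = ceil(sqrt(3166)) = 57.
Baby table (580^j mod 3167 for j=0..56):
  0:1  1:580  2:698  3:2631  4:2653  5:2745  6:2266  7:3142
  8:1335  9:1552  10:732  11:182  12:1049  13:356  14:625  15:1462
  16:2371  17:702  18:1784  19:2278  20:601  21:210  22:1454  23:898
  24:1452  25:2905  26:56  27:810  28:1084  29:1654  30:2886  31:1704
  32:216  33:1767  34:1919  35:1403  36:2988  37:691  38:1738  39:934
  40:163  41:2697  42:2929  43:1308  44:1727  45:888  46:1986  47:2259
  48:2249  49:2783  50:2137  51:1163  52:3136  53:1022  54:531  55:781
  56:99
Giant step factor: 580^(-57) ≡ 1660 (mod 3167).
Scan 396·1660^i mod 3167 for i = 0, 1, …:
  i=0: 396   i=1: 1791   i=2: 2414   i=3: 985
  i=4: 928   i=5: 1318   i=6: 2650   i=7: 37
  i=8: 1247   i=9: 1969     …   i=21: 1951
  i=22: 1986
Match at i=22, j=46: x = 22·57 + 46 = 1300.

1300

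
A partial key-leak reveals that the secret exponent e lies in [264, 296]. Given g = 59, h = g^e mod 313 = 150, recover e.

288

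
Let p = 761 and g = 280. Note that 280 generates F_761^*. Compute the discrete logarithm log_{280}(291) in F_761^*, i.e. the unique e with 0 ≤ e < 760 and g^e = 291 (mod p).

232

Baby-step giant-step with m = ceil(sqrt(760)) = 28.
Baby table (280^j mod 761 for j=0..27):
  0:1  1:280  2:17  3:194  4:289  5:254  6:347  7:513
  8:572  9:350  10:592  11:623  12:171  13:698  14:624  15:451
  16:715  17:57  18:740  19:208  20:404  21:492  22:19  23:754
  24:323  25:642  26:164  27:260
Giant step factor: 280^(-28) ≡ 217 (mod 761).
Scan 291·217^i mod 761 for i = 0, 1, …:
  i=0: 291   i=1: 745   i=2: 333   i=3: 727
  i=4: 232   i=5: 118   i=6: 493   i=7: 441
  i=8: 572
Match at i=8, j=8: e = 8·28 + 8 = 232.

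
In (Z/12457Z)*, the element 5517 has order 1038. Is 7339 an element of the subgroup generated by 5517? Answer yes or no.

7339 ∈ ⟨5517⟩ iff 7339^1038 ≡ 1 (mod 12457), since |⟨5517⟩| = 1038.
7339^1038 mod 12457 = 6743.
Since 6743 ≠ 1, 7339 does not lie in the subgroup.

no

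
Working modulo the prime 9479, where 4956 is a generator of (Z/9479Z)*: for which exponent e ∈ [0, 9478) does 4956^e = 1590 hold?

Baby-step giant-step with m = ceil(sqrt(9478)) = 98.
Baby table (4956^j mod 9479 for j=0..97):
  0:1  1:4956  2:1847  3:6497  4:8448  5:9024  6:1022  7:3246
  8:1313  9:4634  10:7966  11:8940  12:1794  13:9241  14:5347  15:5927
  16:8270  17:8403  18:4021  19:3218  20:4730  21:313  22:6151  23:9371
  24:5055  25:9062  26:9249  27:7079  28:1745  29:3372  30:155  31:381
  32:1915  33:2261  34:1338  35:5307  36:6746  37:743  38:4456  39:7345
  40:2460  41:1766  42:3179  43:1026  44:4112  45:8701  46:2185  47:3842
  48:7120  49:5882  50:3267  51:1120  52:5505  53:2218  54:6247  55:1718
  56:2266  57:7160  58:5063  59:1315  60:5067  61:2181  62:2976  63:9211
  64:8331  65:7391  66:2940  67:1417  68:8192  69:995  70:2140  71:8318
  72:9316  73:7366  74:2267  75:2637  76:6910  77:7812  78:4036  79:1726
  80:3998  81:2978  82:165  83:2546  84:1427  85:878  86:507  87:757
  88:7487  89:4766  90:8107  91:6290  92:6288  93:5855  94:2161  95:8125
  96:708  97:1618
Giant step factor: 4956^(-98) ≡ 4784 (mod 9479).
Scan 1590·4784^i mod 9479 for i = 0, 1, …:
  i=0: 1590   i=1: 4402   i=2: 6309   i=3: 1120
Match at i=3, j=51: e = 3·98 + 51 = 345.

345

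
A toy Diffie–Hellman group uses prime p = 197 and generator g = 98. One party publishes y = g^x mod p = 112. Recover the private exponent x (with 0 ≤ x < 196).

Baby-step giant-step with m = ceil(sqrt(196)) = 14.
Baby table (98^j mod 197 for j=0..13):
  0:1  1:98  2:148  3:123  4:37  5:80  6:157  7:20
  8:187  9:5  10:96  11:149  12:24  13:185
Giant step factor: 98^(-14) ≡ 33 (mod 197).
Scan 112·33^i mod 197 for i = 0, 1, …:
  i=0: 112   i=1: 150   i=2: 25   i=3: 37
Match at i=3, j=4: x = 3·14 + 4 = 46.

46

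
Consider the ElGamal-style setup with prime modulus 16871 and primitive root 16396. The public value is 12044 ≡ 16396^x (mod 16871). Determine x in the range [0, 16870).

Baby-step giant-step with m = ceil(sqrt(16870)) = 130.
Baby table (16396^j mod 16871 for j=0..129):
  0:1  1:16396  2:6302  3:9588  4:870  5:8525  6:16536  7:7286
  8:14576  9:10381  10:12228  11:12195  12:10999  13:5485  14:9630  15:14662
  16:3273  17:14328  18:10084  19:1464  20:13182  21:14562  22:160  23:8355
  24:12931  25:15690  26:4232  27:14320  28:13884  29:1661  30:3962  31:7602
  32:16315  33:11035  34:5256  35:308  36:5539  37:851  38:679  39:14895
  40:10695  41:14917  42:245  43:1722  44:8729  45:3991  46:10698  47:13492
  48:2280  49:13615  50:11339  51:12695  52:9693  53:1608  54:12266  55:11016
  56:14281  57:15538  58:8948  59:1192  60:7414  61:4389  62:7229  63:7909
  64:5458  65:5584  66:13218  67:14333  68:7709  69:16103  70:10509  71:2041
  72:9043  73:6680  74:15619  75:4215  76:5524  77:7976  78:7375  79:6043
  80:14516  81:5139  82:5270  83:10529  84:9412  85:115  86:12859  87:16148
  88:6005  89:15695  90:1857  91:12088  92:11211  93:6011  94:12845  95:5927
  96:2132  97:16431  98:6548  99:10835  100:15901  101:5233  102:11233  103:12432
  104:16521  105:14411  106:4401  107:1529  108:16049  109:2417  110:16024  111:14292
  112:10313  113:10786  114:5434  115:113  116:13809  117:3544  118:3700  119:13955
  120:1678  121:12758  122:13510  123:10601  124:8954  125:15213  126:11484  127:11304
  128:12449  129:8446
Giant step factor: 16396^(-130) ≡ 9830 (mod 16871).
Scan 12044·9830^i mod 16871 for i = 0, 1, …:
  i=0: 12044   i=1: 8713   i=2: 11594   i=3: 5415
  i=4: 1445   i=5: 15839   i=6: 11782   i=7: 14516
Match at i=7, j=80: x = 7·130 + 80 = 990.

990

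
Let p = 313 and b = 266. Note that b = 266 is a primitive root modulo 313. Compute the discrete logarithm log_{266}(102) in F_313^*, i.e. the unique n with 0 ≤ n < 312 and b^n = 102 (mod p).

103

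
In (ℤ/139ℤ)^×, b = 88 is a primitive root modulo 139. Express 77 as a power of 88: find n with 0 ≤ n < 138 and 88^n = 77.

Baby-step giant-step with m = ceil(sqrt(138)) = 12.
Baby table (88^j mod 139 for j=0..11):
  0:1  1:88  2:99  3:94  4:71  5:132  6:79  7:2
  8:37  9:59  10:49  11:3
Giant step factor: 88^(-12) ≡ 129 (mod 139).
Scan 77·129^i mod 139 for i = 0, 1, …:
  i=0: 77   i=1: 64   i=2: 55   i=3: 6
  i=4: 79
Match at i=4, j=6: n = 4·12 + 6 = 54.

54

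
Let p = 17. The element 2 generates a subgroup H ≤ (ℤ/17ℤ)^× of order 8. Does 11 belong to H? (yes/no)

no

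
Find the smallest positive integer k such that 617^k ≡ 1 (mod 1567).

The order of 617 must divide p − 1 = 1566 = 2 · 3^3 · 29.
Divisors: 1, 2, 3, 6, 9, 18, 27, 29, 54, 58, 87, 174, 261, 522, 783, 1566.
Check each in increasing order: 617^1 ≡ 617;  617^2 ≡ 1475;  617^3 ≡ 1215;  617^6 ≡ 111;  617^9 ≡ 103;  617^18 ≡ 1207;  617^27 ≡ 528;  617^29 ≡ 1.
Smallest exponent giving 1 is 29.

29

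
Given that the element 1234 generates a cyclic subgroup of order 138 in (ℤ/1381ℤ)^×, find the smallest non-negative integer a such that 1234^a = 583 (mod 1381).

Baby-step giant-step with m = ceil(sqrt(138)) = 12.
Baby table (1234^j mod 1381 for j=0..11):
  0:1  1:1234  2:894  3:1158  4:1018  5:883  6:13  7:851
  8:574  9:1244  10:805  11:431
Giant step factor: 1234^(-12) ≡ 1095 (mod 1381).
Scan 583·1095^i mod 1381 for i = 0, 1, …:
  i=0: 583   i=1: 363   i=2: 1138   i=3: 448
  i=4: 305   i=5: 1154   i=6: 15   i=7: 1234
Match at i=7, j=1: a = 7·12 + 1 = 85.

85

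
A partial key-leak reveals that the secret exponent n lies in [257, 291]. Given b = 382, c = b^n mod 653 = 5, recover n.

281

Compute 382^257 mod 653 = 32, then multiply by 382 repeatedly:
  382^257=32  382^258=470  382^259=618  382^260=343  382^261=426
  382^262=135  382^263=636  382^264=36  382^265=39  382^266=532
  382^267=141  382^268=316  382^269=560  382^270=389  382^271=367
  382^272=452  382^273=272  382^274=77  382^275=29  382^276=630
  382^277=356  382^278=168  382^279=182  382^280=306  382^281=5
Found 5 at exponent 281.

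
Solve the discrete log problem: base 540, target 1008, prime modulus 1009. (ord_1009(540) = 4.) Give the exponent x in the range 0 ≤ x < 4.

2

Successive powers of 540 modulo 1009:
  540^0=1  540^1=540  540^2=1008
So 540^2 ≡ 1008 (mod 1009), giving x = 2.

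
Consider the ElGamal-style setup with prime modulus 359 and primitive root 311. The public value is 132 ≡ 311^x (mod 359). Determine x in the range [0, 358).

14

Successive powers of 311 modulo 359:
  311^0=1  311^1=311  311^2=150  311^3=339  311^4=242  311^5=231
  311^6=41  311^7=186  311^8=47  311^9=257  311^10=229  311^11=137
  311^12=245  311^13=87  311^14=132
So 311^14 ≡ 132 (mod 359), giving x = 14.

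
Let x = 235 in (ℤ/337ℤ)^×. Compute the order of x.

112

The order of 235 must divide p − 1 = 336 = 2^4 · 3 · 7.
Divisors: 1, 2, 3, 4, 6, 7, 8, 12, 14, 16, 21, 24, 28, 42, 48, 56, 84, 112, 168, 336.
Check each in increasing order: 235^1 ≡ 235;  235^2 ≡ 294;  235^3 ≡ 5;  235^4 ≡ 164;  235^6 ≡ 25;  235^7 ≡ 146;  235^8 ≡ 273;  235^12 ≡ 288;  235^14 ≡ 85;  235^16 ≡ 52;  235^21 ≡ 278;  235^24 ≡ 42;  235^28 ≡ 148;  235^42 ≡ 111;  235^48 ≡ 79;  235^56 ≡ 336;  235^84 ≡ 189;  235^112 ≡ 1.
Smallest exponent giving 1 is 112.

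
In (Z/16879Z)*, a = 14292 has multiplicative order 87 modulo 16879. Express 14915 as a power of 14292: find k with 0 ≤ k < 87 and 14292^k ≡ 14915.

45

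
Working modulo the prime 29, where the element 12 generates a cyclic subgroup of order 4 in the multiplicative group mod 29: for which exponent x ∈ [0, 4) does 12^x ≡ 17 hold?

Successive powers of 12 modulo 29:
  12^0=1  12^1=12  12^2=28  12^3=17
So 12^3 ≡ 17 (mod 29), giving x = 3.

3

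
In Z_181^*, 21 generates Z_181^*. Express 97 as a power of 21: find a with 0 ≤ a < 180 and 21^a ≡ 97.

Baby-step giant-step with m = ceil(sqrt(180)) = 14.
Baby table (21^j mod 181 for j=0..13):
  0:1  1:21  2:79  3:30  4:87  5:17  6:176  7:76
  8:148  9:31  10:108  11:96  12:25  13:163
Giant step factor: 21^(-14) ≡ 147 (mod 181).
Scan 97·147^i mod 181 for i = 0, 1, …:
  i=0: 97   i=1: 141   i=2: 93   i=3: 96
Match at i=3, j=11: a = 3·14 + 11 = 53.

53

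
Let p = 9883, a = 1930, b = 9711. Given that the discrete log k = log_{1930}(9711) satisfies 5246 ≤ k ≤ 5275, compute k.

Compute 1930^5246 mod 9883 = 8522, then multiply by 1930 repeatedly:
  1930^5246=8522  1930^5247=2148  1930^5248=4663  1930^5249=6060  1930^5250=4211
  1930^5251=3404  1930^5252=7408  1930^5253=6622  1930^5254=1741  1930^5255=9793
  1930^5256=4194  1930^5257=243  1930^5258=4489  1930^5259=6262  1930^5260=8634
  1930^5261=882  1930^5262=2384  1930^5263=5525  1930^5264=9376  1930^5265=9790
  1930^5266=8287  1930^5267=3216  1930^5268=356  1930^5269=5153  1930^5270=2992
  1930^5271=2888  1930^5272=9711
Found 9711 at exponent 5272.

5272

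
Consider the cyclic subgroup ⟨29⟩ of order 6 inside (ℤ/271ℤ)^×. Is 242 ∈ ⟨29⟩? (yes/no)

yes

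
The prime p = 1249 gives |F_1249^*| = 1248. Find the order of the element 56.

1248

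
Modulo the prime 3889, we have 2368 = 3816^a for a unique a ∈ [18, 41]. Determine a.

Compute 3816^18 mod 3889 = 1235, then multiply by 3816 repeatedly:
  3816^18=1235  3816^19=3181  3816^20=1127  3816^21=3287  3816^22=1167
  3816^23=367  3816^24=432  3816^25=3465  3816^26=3729  3816^27=13
  3816^28=2940  3816^29=3164  3816^30=2368
Found 2368 at exponent 30.

30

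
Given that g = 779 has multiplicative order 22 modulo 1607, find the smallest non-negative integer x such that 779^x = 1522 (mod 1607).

20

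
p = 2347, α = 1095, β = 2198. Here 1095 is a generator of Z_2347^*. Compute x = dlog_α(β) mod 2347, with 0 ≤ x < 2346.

139

Baby-step giant-step with m = ceil(sqrt(2346)) = 49.
Baby table (1095^j mod 2347 for j=0..48):
  0:1  1:1095  2:2055  3:1799  4:772  5:420  6:2235  7:1751
  8:2193  9:354  10:375  11:2247  12:809  13:1036  14:819  15:251
  16:246  17:1812  18:925  19:1318  20:2152  21:52  22:612  23:1245
  24:2015  25:245  26:717  27:1217  28:1866  29:1380  30:1979  31:724
  32:1841  33:2169  34:2238  35:342  36:1317  37:1057  38:344  39:1160
  40:473  41:1595  42:357  43:1313  44:1371  45:1512  46:1005  47:2079
  48:2262
Giant step factor: 1095^(-49) ≡ 1070 (mod 2347).
Scan 2198·1070^i mod 2347 for i = 0, 1, …:
  i=0: 2198   i=1: 166   i=2: 1595
Match at i=2, j=41: x = 2·49 + 41 = 139.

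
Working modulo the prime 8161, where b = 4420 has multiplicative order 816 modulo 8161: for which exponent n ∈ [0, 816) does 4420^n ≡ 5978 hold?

685

Baby-step giant-step with m = ceil(sqrt(816)) = 29.
Baby table (4420^j mod 8161 for j=0..28):
  0:1  1:4420  2:7127  3:8041  4:65  5:1665  6:6239  7:361
  8:4225  9:2132  10:5646  11:7143  12:5312  13:8004  14:7906  15:7279
  16:2518  17:6117  18:7908  19:7958  20:450  21:5877  22:8038  23:3127
  24:4767  25:6599  26:166  27:7391  28:7898
Giant step factor: 4420^(-29) ≡ 5015 (mod 8161).
Scan 5978·5015^i mod 8161 for i = 0, 1, …:
  i=0: 5978   i=1: 4317   i=2: 6783   i=3: 1697
  i=4: 6693   i=5: 7363   i=6: 5081   i=7: 2573
  i=8: 1054   i=9: 5643     …   i=22: 4423
  i=23: 7908
Match at i=23, j=18: n = 23·29 + 18 = 685.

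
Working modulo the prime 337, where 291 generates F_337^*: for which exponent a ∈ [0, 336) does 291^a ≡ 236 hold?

Baby-step giant-step with m = ceil(sqrt(336)) = 19.
Baby table (291^j mod 337 for j=0..18):
  0:1  1:291  2:94  3:57  4:74  5:303  6:216  7:174
  8:84  9:180  10:145  11:70  12:150  13:177  14:283  15:125
  16:316  17:292  18:48
Giant step factor: 291^(-19) ≡ 154 (mod 337).
Scan 236·154^i mod 337 for i = 0, 1, …:
  i=0: 236   i=1: 285   i=2: 80   i=3: 188
  i=4: 307   i=5: 98   i=6: 264   i=7: 216
Match at i=7, j=6: a = 7·19 + 6 = 139.

139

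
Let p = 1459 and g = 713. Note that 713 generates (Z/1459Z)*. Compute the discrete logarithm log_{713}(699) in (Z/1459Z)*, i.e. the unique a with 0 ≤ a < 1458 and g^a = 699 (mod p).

Baby-step giant-step with m = ceil(sqrt(1458)) = 39.
Baby table (713^j mod 1459 for j=0..38):
  0:1  1:713  2:637  3:432  4:167  5:892  6:1331  7:653
  8:168  9:146  10:509  11:1085  12:335  13:1038  14:381  15:279
  16:503  17:1184  18:890  19:1364  20:838  21:763  22:1271  23:184
  24:1341  25:488  26:702  27:89  28:720  29:1251  30:514  31:273
  32:602  33:280  34:1216  35:362  36:1322  37:72  38:271
Giant step factor: 713^(-39) ≡ 1266 (mod 1459).
Scan 699·1266^i mod 1459 for i = 0, 1, …:
  i=0: 699   i=1: 780   i=2: 1196   i=3: 1153
  i=4: 698   i=5: 973   i=6: 422   i=7: 258
  i=8: 1271
Match at i=8, j=22: a = 8·39 + 22 = 334.

334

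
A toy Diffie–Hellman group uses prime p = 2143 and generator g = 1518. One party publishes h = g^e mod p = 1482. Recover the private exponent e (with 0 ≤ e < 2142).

Baby-step giant-step with m = ceil(sqrt(2142)) = 47.
Baby table (1518^j mod 2143 for j=0..46):
  0:1  1:1518  2:599  3:650  4:920  5:1467  6:329  7:103
  8:2058  9:1693  10:517  11:468  12:1091  13:1742  14:2037  15:1960
  16:796  17:1819  18:1058  19:937  20:1557  21:1940  22:438  23:554
  24:916  25:1824  26:76  27:1789  28:521  29:111  30:1344  31:56
  32:1431  33:1399  34:2112  35:88  36:718  37:1280  38:1482  39:1669
  40:516  41:1093  42:492  43:1092  44:1117  45:493  46:467
Giant step factor: 1518^(-47) ≡ 1340 (mod 2143).
Scan 1482·1340^i mod 2143 for i = 0, 1, …:
  i=0: 1482
Match at i=0, j=38: e = 0·47 + 38 = 38.

38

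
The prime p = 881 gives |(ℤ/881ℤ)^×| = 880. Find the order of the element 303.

The order of 303 must divide p − 1 = 880 = 2^4 · 5 · 11.
Divisors: 1, 2, 4, 5, 8, 10, 11, 16, 20, 22, 40, 44, 55, 80, 88, 110, 176, 220, 440, 880.
Check each in increasing order: 303^1 ≡ 303;  303^2 ≡ 185;  303^4 ≡ 747;  303^5 ≡ 805;  303^8 ≡ 336;  303^10 ≡ 490;  303^11 ≡ 462;  303^16 ≡ 128;  303^20 ≡ 468;  303^22 ≡ 242;  303^40 ≡ 536;  303^44 ≡ 418;  303^55 ≡ 177;  303^80 ≡ 90;  303^88 ≡ 286;  303^110 ≡ 494;  303^176 ≡ 744;  303^220 ≡ 880;  303^440 ≡ 1.
Smallest exponent giving 1 is 440.

440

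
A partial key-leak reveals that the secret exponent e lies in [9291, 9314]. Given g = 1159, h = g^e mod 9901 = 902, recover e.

9313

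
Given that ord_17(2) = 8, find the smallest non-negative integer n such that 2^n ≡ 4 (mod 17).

2

Successive powers of 2 modulo 17:
  2^0=1  2^1=2  2^2=4
So 2^2 ≡ 4 (mod 17), giving n = 2.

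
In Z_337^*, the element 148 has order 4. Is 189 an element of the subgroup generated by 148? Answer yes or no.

yes

189 ∈ ⟨148⟩ iff 189^4 ≡ 1 (mod 337), since |⟨148⟩| = 4.
189^4 mod 337 = 1.
Since 1 = 1, 189 lies in the subgroup.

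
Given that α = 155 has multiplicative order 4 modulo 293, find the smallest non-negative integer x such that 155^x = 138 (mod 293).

Successive powers of 155 modulo 293:
  155^0=1  155^1=155  155^2=292  155^3=138
So 155^3 ≡ 138 (mod 293), giving x = 3.

3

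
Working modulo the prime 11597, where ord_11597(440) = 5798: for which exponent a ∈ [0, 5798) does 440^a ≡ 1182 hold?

749

Baby-step giant-step with m = ceil(sqrt(5798)) = 77.
Baby table (440^j mod 11597 for j=0..76):
  0:1  1:440  2:8048  3:4035  4:1059  5:2080  6:10634  7:5369
  8:8169  9:10887  10:719  11:3241  12:11206  13:1915  14:7616  15:11104
  16:3423  17:10107  18:5429  19:11375  20:6693  21:10879  22:8796  23:8439
  24:2120  25:5040  26:2573  27:7211  28:6859  29:2740  30:11109  31:5623
  32:3959  33:2410  34:5073  35:5496  36:6064  37:850  38:2896  39:10167
  40:8635  41:7181  42:5256  43:4837  44:6029  45:8644  46:11141  47:8106
  48:6361  49:3963  50:4170  51:2474  52:10039  53:10300  54:9170  55:10641
  56:8449  57:6520  58:4341  59:8132  60:6204  61:4465  62:4707  63:6814
  64:6134  65:8456  66:9600  67:2692  68:1586  69:2020  70:7428  71:9563
  72:9606  73:5332  74:3486  75:3036  76:2185
Giant step factor: 440^(-77) ≡ 1733 (mod 11597).
Scan 1182·1733^i mod 11597 for i = 0, 1, …:
  i=0: 1182   i=1: 7334   i=2: 11107   i=3: 9008
  i=4: 1302   i=5: 6548   i=6: 5818   i=7: 4801
  i=8: 5084   i=9: 8449
Match at i=9, j=56: a = 9·77 + 56 = 749.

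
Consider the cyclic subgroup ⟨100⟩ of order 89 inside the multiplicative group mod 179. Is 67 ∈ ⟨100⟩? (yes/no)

67 ∈ ⟨100⟩ iff 67^89 ≡ 1 (mod 179), since |⟨100⟩| = 89.
67^89 mod 179 = 1.
Since 1 = 1, 67 lies in the subgroup.

yes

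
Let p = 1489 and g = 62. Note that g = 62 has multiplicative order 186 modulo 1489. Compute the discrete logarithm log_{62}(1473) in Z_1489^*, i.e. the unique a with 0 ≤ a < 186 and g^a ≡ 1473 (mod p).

68

Baby-step giant-step with m = ceil(sqrt(186)) = 14.
Baby table (62^j mod 1489 for j=0..13):
  0:1  1:62  2:866  3:88  4:989  5:269  6:299  7:670
  8:1337  9:999  10:889  11:25  12:61  13:804
Giant step factor: 62^(-14) ≡ 400 (mod 1489).
Scan 1473·400^i mod 1489 for i = 0, 1, …:
  i=0: 1473   i=1: 1045   i=2: 1080   i=3: 190
  i=4: 61
Match at i=4, j=12: a = 4·14 + 12 = 68.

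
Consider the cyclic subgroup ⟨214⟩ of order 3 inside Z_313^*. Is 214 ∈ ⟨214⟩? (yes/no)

214 ∈ ⟨214⟩ iff 214^3 ≡ 1 (mod 313), since |⟨214⟩| = 3.
214^3 mod 313 = 1.
Since 1 = 1, 214 lies in the subgroup.

yes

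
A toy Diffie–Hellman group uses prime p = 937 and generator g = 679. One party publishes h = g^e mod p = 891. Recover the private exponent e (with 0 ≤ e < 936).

Baby-step giant-step with m = ceil(sqrt(936)) = 31.
Baby table (679^j mod 937 for j=0..30):
  0:1  1:679  2:37  3:761  4:432  5:47  6:55  7:802
  8:161  9:627  10:335  11:711  12:214  13:71  14:422  15:753
  16:622  17:688  18:526  19:157  20:722  21:187  22:478  23:360
  24:820  25:202  26:356  27:915  28:54  29:123  30:124
Giant step factor: 679^(-31) ≡ 930 (mod 937).
Scan 891·930^i mod 937 for i = 0, 1, …:
  i=0: 891   i=1: 322   i=2: 557   i=3: 786
  i=4: 120   i=5: 97   i=6: 258   i=7: 68
  i=8: 461   i=9: 521     …   i=20: 206
  i=21: 432
Match at i=21, j=4: e = 21·31 + 4 = 655.

655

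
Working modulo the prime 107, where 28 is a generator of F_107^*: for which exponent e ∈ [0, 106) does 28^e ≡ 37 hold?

88

Baby-step giant-step with m = ceil(sqrt(106)) = 11.
Baby table (28^j mod 107 for j=0..10):
  0:1  1:28  2:35  3:17  4:48  5:60  6:75  7:67
  8:57  9:98  10:69
Giant step factor: 28^(-11) ≡ 18 (mod 107).
Scan 37·18^i mod 107 for i = 0, 1, …:
  i=0: 37   i=1: 24   i=2: 4   i=3: 72
  i=4: 12   i=5: 2   i=6: 36   i=7: 6
  i=8: 1
Match at i=8, j=0: e = 8·11 + 0 = 88.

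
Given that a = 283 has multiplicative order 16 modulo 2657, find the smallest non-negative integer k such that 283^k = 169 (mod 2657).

Successive powers of 283 modulo 2657:
  283^0=1  283^1=283  283^2=379  283^3=977  283^4=163  283^5=960
  283^6=666  283^7=2488  283^8=2656  283^9=2374  283^10=2278  283^11=1680
  283^12=2494  283^13=1697  283^14=1991  283^15=169
So 283^15 ≡ 169 (mod 2657), giving k = 15.

15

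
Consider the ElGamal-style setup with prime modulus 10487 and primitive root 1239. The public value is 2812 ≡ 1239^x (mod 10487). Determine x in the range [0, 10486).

7988

Baby-step giant-step with m = ceil(sqrt(10486)) = 103.
Baby table (1239^j mod 10487 for j=0..102):
  0:1  1:1239  2:4019  3:8703  4:2381  5:3212  6:5095  7:10018
  8:6181  9:2749  10:8223  11:5420  12:3700  13:1481  14:10221  15:6010
  16:620  17:2629  18:6361  19:5542  20:8040  21:9397  22:2313  23:2856
  24:4465  25:5486  26:1578  27:4560  28:7834  29:5851  30:2872  31:3315
  32:6868  33:4495  34:708  35:6791  36:3475  37:5855  38:7828  39:8904
  40:10219  41:3532  42:3069  43:6197  44:1599  45:9605  46:8337  47:10335
  48:438  49:7845  50:8993  51:5133  52:4665  53:1598  54:8366  55:4318
  56:1632  57:8544  58:4633  59:3898  60:5602  61:8971  62:9336  63:143
  64:9385  65:8419  66:7063  67:4899  68:8375  69:4982  70:6342  71:2975
  72:5088  73:1345  74:9509  75:4750  76:2043  77:3910  78:9983  79:4764
  80:8902  81:7741  82:5981  83:6637  84:1435  85:5662  86:9902  87:9275
  88:8460  89:5427  90:1886  91:8640  92:8220  93:1703  94:2130  95:6833
  96:3078  97:6861  98:6309  99:4036  100:8792  101:7782  102:4345
Giant step factor: 1239^(-103) ≡ 1253 (mod 10487).
Scan 2812·1253^i mod 10487 for i = 0, 1, …:
  i=0: 2812   i=1: 10291   i=2: 6100   i=3: 8764
  i=4: 1403   i=5: 6630   i=6: 1686   i=7: 4671
  i=8: 1017   i=9: 5374     …   i=76: 5832
  i=77: 8544
Match at i=77, j=57: x = 77·103 + 57 = 7988.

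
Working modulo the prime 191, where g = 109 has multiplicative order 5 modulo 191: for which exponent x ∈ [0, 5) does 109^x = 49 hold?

3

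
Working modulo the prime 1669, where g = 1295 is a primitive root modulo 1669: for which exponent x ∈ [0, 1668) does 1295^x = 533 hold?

1022

Baby-step giant-step with m = ceil(sqrt(1668)) = 41.
Baby table (1295^j mod 1669 for j=0..40):
  0:1  1:1295  2:1349  3:1181  4:591  5:943  6:1146  7:329
  8:460  9:1536  10:1341  11:835  12:1482  13:1509  14:1425  15:1130
  16:1306  17:573  18:999  19:230  20:768  21:1505  22:1252  23:741
  24:1589  25:1547  26:565  27:653  28:1121  29:1334  30:115  31:384
  32:1587  33:626  34:1205  35:1629  36:1608  37:1117  38:1161  39:1395
  40:667
Giant step factor: 1295^(-41) ≡ 537 (mod 1669).
Scan 533·537^i mod 1669 for i = 0, 1, …:
  i=0: 533   i=1: 822   i=2: 798   i=3: 1262
  i=4: 80   i=5: 1235   i=6: 602   i=7: 1157
  i=8: 441   i=9: 1488     …   i=23: 832
  i=24: 1161
Match at i=24, j=38: x = 24·41 + 38 = 1022.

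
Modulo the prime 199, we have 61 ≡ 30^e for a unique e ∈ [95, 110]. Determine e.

Compute 30^95 mod 199 = 54, then multiply by 30 repeatedly:
  30^95=54  30^96=28  30^97=44  30^98=126  30^99=198
  30^100=169  30^101=95  30^102=64  30^103=129  30^104=89
  30^105=83  30^106=102  30^107=75  30^108=61
Found 61 at exponent 108.

108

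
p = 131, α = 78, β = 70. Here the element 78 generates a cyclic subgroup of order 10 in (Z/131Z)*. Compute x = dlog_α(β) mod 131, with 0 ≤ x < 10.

Successive powers of 78 modulo 131:
  78^0=1  78^1=78  78^2=58  78^3=70
So 78^3 ≡ 70 (mod 131), giving x = 3.

3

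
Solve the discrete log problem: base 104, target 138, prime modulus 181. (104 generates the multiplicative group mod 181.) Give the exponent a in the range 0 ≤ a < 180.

130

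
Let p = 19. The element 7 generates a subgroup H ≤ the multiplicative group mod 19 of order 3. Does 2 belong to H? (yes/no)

⟨7⟩ has order 3; its elements mod 19 are {1, 7, 11}.
2 is not in this set.

no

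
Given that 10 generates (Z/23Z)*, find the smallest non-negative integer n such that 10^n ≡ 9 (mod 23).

18

Successive powers of 10 modulo 23:
  10^0=1  10^1=10  10^2=8  10^3=11  10^4=18  10^5=19
  10^6=6  10^7=14  10^8=2  10^9=20  10^10=16  10^11=22
  10^12=13  10^13=15  10^14=12  10^15=5  10^16=4  10^17=17
  10^18=9
So 10^18 ≡ 9 (mod 23), giving n = 18.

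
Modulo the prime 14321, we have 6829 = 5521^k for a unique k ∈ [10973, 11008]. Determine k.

10991

Compute 5521^10973 mod 14321 = 7971, then multiply by 5521 repeatedly:
  5521^10973=7971  5521^10974=13779  5521^10975=707  5521^10976=8035  5521^10977=9098
  5521^10978=6311  5521^10979=38  5521^10980=9304  5521^10981=12278  5521^10982=5545
  5521^10983=9968  5521^10984=12046  5521^10985=13563  5521^10986=11135  5521^10987=10603
  5521^10988=9236  5521^10989=9196  5521^10990=3171  5521^10991=6829
Found 6829 at exponent 10991.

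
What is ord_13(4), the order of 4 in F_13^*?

6

The order of 4 must divide p − 1 = 12 = 2^2 · 3.
Divisors: 1, 2, 3, 4, 6, 12.
Check each in increasing order: 4^1 ≡ 4;  4^2 ≡ 3;  4^3 ≡ 12;  4^4 ≡ 9;  4^6 ≡ 1.
Smallest exponent giving 1 is 6.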